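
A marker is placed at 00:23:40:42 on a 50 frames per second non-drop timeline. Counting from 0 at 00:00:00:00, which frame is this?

71042

Total seconds to the label: (0 × 3600 + 23 × 60 + 40) = 1420.
Frame index = 1420 × 50 + 42 = 71042.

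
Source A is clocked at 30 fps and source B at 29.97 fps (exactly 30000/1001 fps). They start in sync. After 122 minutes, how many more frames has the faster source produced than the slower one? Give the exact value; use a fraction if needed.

219600/1001 frames

122 min = 7320 s.
A emits 30 × 7320 = 219600 frames; B emits 30000/1001 × 7320 = 219600000/1001.
Difference = 219600/1001 frames (≈ 219.3806); B is behind A.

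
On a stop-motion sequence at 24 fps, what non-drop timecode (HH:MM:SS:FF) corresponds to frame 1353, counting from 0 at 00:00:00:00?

1353 ÷ 24 = 56 full seconds, remainder 9 frames.
56 s = 0 h 0 min 56 s.
Timecode: 00:00:56:09.

00:00:56:09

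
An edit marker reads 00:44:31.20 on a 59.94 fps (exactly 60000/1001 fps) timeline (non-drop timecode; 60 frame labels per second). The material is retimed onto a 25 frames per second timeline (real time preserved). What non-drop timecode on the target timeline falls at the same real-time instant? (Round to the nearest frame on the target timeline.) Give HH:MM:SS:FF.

Source frame index: (0×3600 + 44×60 + 31) × 60 + 20 = 160280.
Real time: 160280 / (60000/1001) = 4011007/1500 s.
Target frame: (4011007/1500) × (25) = 4011007/60 ≈ 66850.117 → 66850.
At 25 labels/s: frame 66850 → 00:44:34:00.

00:44:34:00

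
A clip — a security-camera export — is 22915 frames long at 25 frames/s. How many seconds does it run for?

Running time = 22915 / (25) = 916.6 s.

916.6 seconds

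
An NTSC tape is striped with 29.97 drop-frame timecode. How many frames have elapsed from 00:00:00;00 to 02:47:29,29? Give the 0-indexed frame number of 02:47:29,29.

As if non-drop at 30 labels/s: (2 × 3600 + 47 × 60 + 29) × 30 + 29 = 301499.
Minute boundaries passed: 167; those not divisible by 10: 167 − 16 = 151; dropped labels = 2 × 151 = 302.
Actual frame index = 301499 − 302 = 301197.

301197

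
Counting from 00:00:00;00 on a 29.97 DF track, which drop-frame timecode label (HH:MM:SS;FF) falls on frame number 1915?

Each 10-minute DF block holds 10 × 60 × 30 − 9 × 2 = 17982 frames. 1915 ÷ 17982 → 0 full blocks, remainder 1915.
Within the partial block the first minute is 1800 frames and each further minute 1798, so 1 further minute boundary passed. Total skipped labels = 18 × 0 + 2 × 1 = 2.
Non-drop label index = 1915 + 2 = 1917; at 30 labels/s that is 00:01:03:27, i.e. DF 00:01:03;27.

00:01:03;27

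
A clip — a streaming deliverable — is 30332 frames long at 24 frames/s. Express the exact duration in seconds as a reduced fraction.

Running time = 30332 ÷ (24) = 30332 × 1/24 = 7583/6 s.

7583/6 seconds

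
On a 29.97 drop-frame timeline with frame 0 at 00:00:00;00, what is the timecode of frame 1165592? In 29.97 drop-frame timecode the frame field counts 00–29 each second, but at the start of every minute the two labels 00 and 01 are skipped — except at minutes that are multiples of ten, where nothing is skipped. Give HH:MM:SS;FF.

Each 10-minute DF block holds 10 × 60 × 30 − 9 × 2 = 17982 frames. 1165592 ÷ 17982 → 64 full blocks, remainder 14744.
Within the partial block the first minute is 1800 frames and each further minute 1798, so 8 further minute boundaries passed. Total skipped labels = 18 × 64 + 2 × 8 = 1168.
Non-drop label index = 1165592 + 1168 = 1166760; at 30 labels/s that is 10:48:12:00, i.e. DF 10:48:12;00.

10:48:12;00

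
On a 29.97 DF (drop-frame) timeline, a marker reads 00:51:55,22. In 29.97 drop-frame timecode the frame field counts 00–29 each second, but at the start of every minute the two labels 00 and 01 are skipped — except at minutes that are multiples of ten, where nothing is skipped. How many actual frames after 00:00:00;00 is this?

Complete 10-minute blocks: 5, each 17982 frames → 89910.
Remaining 1 whole minute in the current block: 1800 + 0 × 1798 = 1800 frames.
Within the current minute: 55 × 30 + 22 − 2 = 1670 (labels ;00/;01 skipped at this minute). Total = 89910 + 1800 + 1670 = 93380.

93380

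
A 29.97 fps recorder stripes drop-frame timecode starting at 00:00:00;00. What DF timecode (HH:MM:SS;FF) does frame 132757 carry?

Ten DF minutes hold 17982 frames, so frame 132757 lies in block 7 (frames 125874–143855) with 6883 frames into that block.
The block's first minute is 1800 frames and the rest 1798 each; 6883 frames reaches minute 3, so 7 × 18 + 3 × 2 = 132 labels have been skipped so far.
Adding those back, label number 132757 + 132 = 132889 at 30 labels/s is 4429 s + 19 f = 1 h 13 min 49 s frame 19, i.e. 01:13:49;19.

01:13:49;19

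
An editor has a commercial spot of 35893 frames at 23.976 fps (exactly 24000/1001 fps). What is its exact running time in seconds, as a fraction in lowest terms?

Running time = 35893 ÷ (24000/1001) = 35893 × 1001/24000 = 35928893/24000 s.

35928893/24000 seconds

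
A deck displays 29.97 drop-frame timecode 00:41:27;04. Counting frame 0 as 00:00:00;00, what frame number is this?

74540

As if non-drop at 30 labels/s: (0 × 3600 + 41 × 60 + 27) × 30 + 4 = 74614.
Minute boundaries passed: 41; those not divisible by 10: 41 − 4 = 37; dropped labels = 2 × 37 = 74.
Actual frame index = 74614 − 74 = 74540.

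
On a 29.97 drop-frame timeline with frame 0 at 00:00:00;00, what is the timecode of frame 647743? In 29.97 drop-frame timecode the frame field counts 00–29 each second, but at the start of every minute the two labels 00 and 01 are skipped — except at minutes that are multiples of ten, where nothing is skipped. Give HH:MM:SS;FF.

06:00:13;01

Ten DF minutes hold 17982 frames, so frame 647743 lies in block 36 (frames 647352–665333) with 391 frames into that block.
The block's first minute is 1800 frames and the rest 1798 each; 391 frames reaches minute 0, so 36 × 18 + 0 × 2 = 648 labels have been skipped so far.
Adding those back, label number 647743 + 648 = 648391 at 30 labels/s is 21613 s + 1 f = 6 h 0 min 13 s frame 1, i.e. 06:00:13;01.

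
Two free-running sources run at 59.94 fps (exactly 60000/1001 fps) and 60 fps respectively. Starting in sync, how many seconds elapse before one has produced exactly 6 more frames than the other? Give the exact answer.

100.1 seconds

The gap grows by |60 − 60000/1001| = 60/1001 frames per second.
Time for a 6-frame gap: 6 ÷ (60/1001) = 100.1 s.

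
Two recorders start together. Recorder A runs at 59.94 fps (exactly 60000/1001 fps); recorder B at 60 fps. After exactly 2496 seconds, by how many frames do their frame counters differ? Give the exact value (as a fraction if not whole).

A emits 60000/1001 × 2496 = 11520000/77 frames; B emits 60 × 2496 = 149760.
Difference = 11520/77 frames (≈ 149.6104); B is ahead of A.

11520/77 frames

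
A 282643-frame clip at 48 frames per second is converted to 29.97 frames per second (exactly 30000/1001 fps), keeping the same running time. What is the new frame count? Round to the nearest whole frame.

Frames at target rate = 282643 × (30000/1001) / (48) = 176651875/1001 ≈ 176475.400.
Nearest whole frame: 176475.

176475 frames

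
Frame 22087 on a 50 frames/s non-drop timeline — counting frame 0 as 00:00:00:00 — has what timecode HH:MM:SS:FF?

00:07:21:37

22087 ÷ 50 = 441 full seconds, remainder 37 frames.
441 s = 0 h 7 min 21 s.
Timecode: 00:07:21:37.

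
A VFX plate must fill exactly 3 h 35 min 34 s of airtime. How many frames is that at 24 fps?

3 h 35 min 34 s = 12934 s.
Frames = 12934 × 24 = 310416.

310416 frames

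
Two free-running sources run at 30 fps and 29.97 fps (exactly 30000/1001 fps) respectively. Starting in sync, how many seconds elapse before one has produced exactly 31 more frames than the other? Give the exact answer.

31031/30 seconds

The gap grows by |30000/1001 − 30| = 30/1001 frames per second.
Time for a 31-frame gap: 31 ÷ (30/1001) = 31031/30 s.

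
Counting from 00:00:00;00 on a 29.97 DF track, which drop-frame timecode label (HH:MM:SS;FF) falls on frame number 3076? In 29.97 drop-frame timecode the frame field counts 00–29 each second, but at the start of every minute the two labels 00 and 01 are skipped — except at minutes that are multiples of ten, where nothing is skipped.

Ten DF minutes hold 17982 frames, so frame 3076 lies in block 0 (frames 0–17981) with 3076 frames into that block.
The block's first minute is 1800 frames and the rest 1798 each; 3076 frames reaches minute 1, so 0 × 18 + 1 × 2 = 2 labels have been skipped so far.
Adding those back, label number 3076 + 2 = 3078 at 30 labels/s is 102 s + 18 f = 0 h 1 min 42 s frame 18, i.e. 00:01:42;18.

00:01:42;18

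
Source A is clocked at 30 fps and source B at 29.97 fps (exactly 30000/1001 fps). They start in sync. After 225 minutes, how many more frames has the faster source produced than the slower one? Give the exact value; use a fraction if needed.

405000/1001 frames

225 min = 13500 s.
A emits 30 × 13500 = 405000 frames; B emits 30000/1001 × 13500 = 405000000/1001.
Difference = 405000/1001 frames (≈ 404.5954); B is behind A.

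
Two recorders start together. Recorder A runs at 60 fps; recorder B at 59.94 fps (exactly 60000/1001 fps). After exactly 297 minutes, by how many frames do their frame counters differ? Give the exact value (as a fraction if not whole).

297 min = 17820 s.
A emits 60 × 17820 = 1069200 frames; B emits 60000/1001 × 17820 = 97200000/91.
Difference = 97200/91 frames (≈ 1068.1319); B is behind A.

97200/91 frames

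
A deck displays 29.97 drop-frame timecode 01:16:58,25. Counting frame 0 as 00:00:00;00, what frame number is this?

138427

Complete 10-minute blocks: 7, each 17982 frames → 125874.
Remaining 6 whole minutes in the current block: 1800 + 5 × 1798 = 10790 frames.
Within the current minute: 58 × 30 + 25 − 2 = 1763 (labels ;00/;01 skipped at this minute). Total = 125874 + 10790 + 1763 = 138427.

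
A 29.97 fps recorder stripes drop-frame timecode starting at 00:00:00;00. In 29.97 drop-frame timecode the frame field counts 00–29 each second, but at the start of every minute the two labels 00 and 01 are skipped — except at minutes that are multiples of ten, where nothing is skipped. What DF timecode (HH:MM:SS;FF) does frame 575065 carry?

05:19:48;01

Each 10-minute DF block holds 10 × 60 × 30 − 9 × 2 = 17982 frames. 575065 ÷ 17982 → 31 full blocks, remainder 17623.
Within the partial block the first minute is 1800 frames and each further minute 1798, so 9 further minute boundaries passed. Total skipped labels = 18 × 31 + 2 × 9 = 576.
Non-drop label index = 575065 + 576 = 575641; at 30 labels/s that is 05:19:48:01, i.e. DF 05:19:48;01.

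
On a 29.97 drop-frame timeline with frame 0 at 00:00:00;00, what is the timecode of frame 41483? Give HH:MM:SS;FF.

Each 10-minute DF block holds 10 × 60 × 30 − 9 × 2 = 17982 frames. 41483 ÷ 17982 → 2 full blocks, remainder 5519.
Within the partial block the first minute is 1800 frames and each further minute 1798, so 3 further minute boundaries passed. Total skipped labels = 18 × 2 + 2 × 3 = 42.
Non-drop label index = 41483 + 42 = 41525; at 30 labels/s that is 00:23:04:05, i.e. DF 00:23:04;05.

00:23:04;05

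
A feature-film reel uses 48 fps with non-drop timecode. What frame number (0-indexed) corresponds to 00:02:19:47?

frame 6719

Total seconds to the label: (0 × 3600 + 2 × 60 + 19) = 139.
Frame index = 139 × 48 + 47 = 6719.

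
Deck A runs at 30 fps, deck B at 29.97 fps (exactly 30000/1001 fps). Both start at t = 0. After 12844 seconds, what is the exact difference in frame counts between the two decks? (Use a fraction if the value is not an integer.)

A emits 30 × 12844 = 385320 frames; B emits 30000/1001 × 12844 = 29640000/77.
Difference = 29640/77 frames (≈ 384.9351); B is behind A.

29640/77 frames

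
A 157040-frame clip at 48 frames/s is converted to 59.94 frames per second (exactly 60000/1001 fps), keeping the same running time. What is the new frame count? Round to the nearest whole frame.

196104 frames

Frames at target rate = 157040 × (60000/1001) / (48) = 15100000/77 ≈ 196103.896.
Nearest whole frame: 196104.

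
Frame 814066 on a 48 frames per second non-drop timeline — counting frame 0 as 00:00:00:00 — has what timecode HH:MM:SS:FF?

04:42:39:34

814066 ÷ 48 = 16959 full seconds, remainder 34 frames.
16959 s = 4 h 42 min 39 s.
Timecode: 04:42:39:34.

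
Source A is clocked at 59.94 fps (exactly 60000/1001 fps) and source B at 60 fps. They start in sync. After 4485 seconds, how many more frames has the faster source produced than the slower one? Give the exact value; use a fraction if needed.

A emits 60000/1001 × 4485 = 20700000/77 frames; B emits 60 × 4485 = 269100.
Difference = 20700/77 frames (≈ 268.8312); B is ahead of A.

20700/77 frames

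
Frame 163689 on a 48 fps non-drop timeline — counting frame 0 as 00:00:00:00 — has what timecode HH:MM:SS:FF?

163689 ÷ 48 = 3410 full seconds, remainder 9 frames.
3410 s = 0 h 56 min 50 s.
Timecode: 00:56:50:09.

00:56:50:09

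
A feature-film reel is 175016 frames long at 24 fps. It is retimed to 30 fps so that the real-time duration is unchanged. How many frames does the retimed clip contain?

Target frames = source frames × (target rate / source rate) = 175016 × (30)/(24) = 175016 × 5/4 = 218770.

218770 frames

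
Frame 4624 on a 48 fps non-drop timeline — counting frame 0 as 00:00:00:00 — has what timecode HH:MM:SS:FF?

00:01:36:16

4624 ÷ 48 = 96 full seconds, remainder 16 frames.
96 s = 0 h 1 min 36 s.
Timecode: 00:01:36:16.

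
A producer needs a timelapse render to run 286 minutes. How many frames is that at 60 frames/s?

286 min = 17160 s.
Frames = 17160 × 60 = 1029600.

1029600 frames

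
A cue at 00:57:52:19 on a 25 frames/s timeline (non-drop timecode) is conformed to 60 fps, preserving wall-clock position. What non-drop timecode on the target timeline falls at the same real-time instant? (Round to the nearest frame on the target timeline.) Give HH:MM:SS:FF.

00:57:52:46

Source frame index: (0×3600 + 57×60 + 52) × 25 + 19 = 86819.
Real time: 86819 / (25) = 86819/25 s.
Target frame: (86819/25) × (60) = 1041828/5 ≈ 208365.600 → 208366.
At 60 labels/s: frame 208366 → 00:57:52:46.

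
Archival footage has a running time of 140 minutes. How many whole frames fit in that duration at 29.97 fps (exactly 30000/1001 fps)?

140 min = 8400 s.
Frames = 8400 × 30000/1001 = 36000000/143 ≈ 251748.2517.
Complete frames: 251748.

251748 frames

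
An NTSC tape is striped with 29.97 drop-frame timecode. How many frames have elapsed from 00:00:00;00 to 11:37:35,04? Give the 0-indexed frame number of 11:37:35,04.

As if non-drop at 30 labels/s: (11 × 3600 + 37 × 60 + 35) × 30 + 4 = 1255654.
Minute boundaries passed: 697; those not divisible by 10: 697 − 69 = 628; dropped labels = 2 × 628 = 1256.
Actual frame index = 1255654 − 1256 = 1254398.

1254398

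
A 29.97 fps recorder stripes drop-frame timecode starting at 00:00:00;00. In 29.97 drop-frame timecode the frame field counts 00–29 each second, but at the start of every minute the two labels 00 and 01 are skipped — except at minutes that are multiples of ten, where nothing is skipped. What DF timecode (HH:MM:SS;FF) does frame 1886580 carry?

Each 10-minute DF block holds 10 × 60 × 30 − 9 × 2 = 17982 frames. 1886580 ÷ 17982 → 104 full blocks, remainder 16452.
Within the partial block the first minute is 1800 frames and each further minute 1798, so 9 further minute boundaries passed. Total skipped labels = 18 × 104 + 2 × 9 = 1890.
Non-drop label index = 1886580 + 1890 = 1888470; at 30 labels/s that is 17:29:09:00, i.e. DF 17:29:09;00.

17:29:09;00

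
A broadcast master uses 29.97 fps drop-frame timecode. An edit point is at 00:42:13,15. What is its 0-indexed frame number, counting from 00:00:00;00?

As if non-drop at 30 labels/s: (0 × 3600 + 42 × 60 + 13) × 30 + 15 = 76005.
Minute boundaries passed: 42; those not divisible by 10: 42 − 4 = 38; dropped labels = 2 × 38 = 76.
Actual frame index = 76005 − 76 = 75929.

75929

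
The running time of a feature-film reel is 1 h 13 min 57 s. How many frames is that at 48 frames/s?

1 h 13 min 57 s = 4437 s.
Frames = 4437 × 48 = 212976.

212976 frames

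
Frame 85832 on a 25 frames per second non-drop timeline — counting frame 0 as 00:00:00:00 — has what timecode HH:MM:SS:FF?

00:57:13:07

85832 ÷ 25 = 3433 full seconds, remainder 7 frames.
3433 s = 0 h 57 min 13 s.
Timecode: 00:57:13:07.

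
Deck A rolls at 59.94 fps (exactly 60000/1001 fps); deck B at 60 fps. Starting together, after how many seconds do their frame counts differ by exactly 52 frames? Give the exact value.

13013/15 seconds

The gap grows by |60 − 60000/1001| = 60/1001 frames per second.
Time for a 52-frame gap: 52 ÷ (60/1001) = 13013/15 s.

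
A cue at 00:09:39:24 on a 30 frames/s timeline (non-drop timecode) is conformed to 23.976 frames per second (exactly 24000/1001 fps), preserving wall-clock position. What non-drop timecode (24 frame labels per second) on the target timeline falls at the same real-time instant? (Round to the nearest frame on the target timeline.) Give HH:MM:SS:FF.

Source frame index: (0×3600 + 9×60 + 39) × 30 + 24 = 17394.
Real time: 17394 / (30) = 2899/5 s.
Target frame: (2899/5) × (24000/1001) = 1070400/77 ≈ 13901.299 → 13901.
At 24 labels/s: frame 13901 → 00:09:39:05.

00:09:39:05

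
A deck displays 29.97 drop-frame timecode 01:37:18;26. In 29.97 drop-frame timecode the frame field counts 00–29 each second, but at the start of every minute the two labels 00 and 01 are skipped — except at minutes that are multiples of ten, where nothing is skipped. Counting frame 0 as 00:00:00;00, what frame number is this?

As if non-drop at 30 labels/s: (1 × 3600 + 37 × 60 + 18) × 30 + 26 = 175166.
Minute boundaries passed: 97; those not divisible by 10: 97 − 9 = 88; dropped labels = 2 × 88 = 176.
Actual frame index = 175166 − 176 = 174990.

174990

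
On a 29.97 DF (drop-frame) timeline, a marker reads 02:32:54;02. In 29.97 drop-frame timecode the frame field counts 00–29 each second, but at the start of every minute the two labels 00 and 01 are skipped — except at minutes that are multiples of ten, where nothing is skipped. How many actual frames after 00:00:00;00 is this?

274948

As if non-drop at 30 labels/s: (2 × 3600 + 32 × 60 + 54) × 30 + 2 = 275222.
Minute boundaries passed: 152; those not divisible by 10: 152 − 15 = 137; dropped labels = 2 × 137 = 274.
Actual frame index = 275222 − 274 = 274948.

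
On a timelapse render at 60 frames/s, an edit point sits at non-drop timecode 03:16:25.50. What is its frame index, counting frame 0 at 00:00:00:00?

Total seconds to the label: (3 × 3600 + 16 × 60 + 25) = 11785.
Frame index = 11785 × 60 + 50 = 707150.

707150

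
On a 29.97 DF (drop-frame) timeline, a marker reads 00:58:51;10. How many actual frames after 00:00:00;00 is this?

105834

Complete 10-minute blocks: 5, each 17982 frames → 89910.
Remaining 8 whole minutes in the current block: 1800 + 7 × 1798 = 14386 frames.
Within the current minute: 51 × 30 + 10 − 2 = 1538 (labels ;00/;01 skipped at this minute). Total = 89910 + 14386 + 1538 = 105834.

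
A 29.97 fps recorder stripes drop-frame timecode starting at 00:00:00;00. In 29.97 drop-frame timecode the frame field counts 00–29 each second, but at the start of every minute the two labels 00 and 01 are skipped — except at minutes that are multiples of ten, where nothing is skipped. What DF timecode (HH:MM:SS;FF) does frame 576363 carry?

Ten DF minutes hold 17982 frames, so frame 576363 lies in block 32 (frames 575424–593405) with 939 frames into that block.
The block's first minute is 1800 frames and the rest 1798 each; 939 frames reaches minute 0, so 32 × 18 + 0 × 2 = 576 labels have been skipped so far.
Adding those back, label number 576363 + 576 = 576939 at 30 labels/s is 19231 s + 9 f = 5 h 20 min 31 s frame 9, i.e. 05:20:31;09.

05:20:31;09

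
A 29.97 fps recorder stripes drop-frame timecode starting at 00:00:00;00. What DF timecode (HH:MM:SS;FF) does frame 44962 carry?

00:25:00;08

Ten DF minutes hold 17982 frames, so frame 44962 lies in block 2 (frames 35964–53945) with 8998 frames into that block.
The block's first minute is 1800 frames and the rest 1798 each; 8998 frames reaches minute 5, so 2 × 18 + 5 × 2 = 46 labels have been skipped so far.
Adding those back, label number 44962 + 46 = 45008 at 30 labels/s is 1500 s + 8 f = 0 h 25 min 0 s frame 8, i.e. 00:25:00;08.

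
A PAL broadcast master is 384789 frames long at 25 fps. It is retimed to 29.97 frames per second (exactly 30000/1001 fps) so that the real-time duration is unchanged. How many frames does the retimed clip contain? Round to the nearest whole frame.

Frames at target rate = 384789 × (30000/1001) / (25) = 461746800/1001 ≈ 461285.514.
Nearest whole frame: 461286.

461286 frames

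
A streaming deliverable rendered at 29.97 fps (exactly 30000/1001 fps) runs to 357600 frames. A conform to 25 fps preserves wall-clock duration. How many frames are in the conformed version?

Target frames = source frames × (target rate / source rate) = 357600 × (25)/(30000/1001) = 357600 × 1001/1200 = 298298.

298298 frames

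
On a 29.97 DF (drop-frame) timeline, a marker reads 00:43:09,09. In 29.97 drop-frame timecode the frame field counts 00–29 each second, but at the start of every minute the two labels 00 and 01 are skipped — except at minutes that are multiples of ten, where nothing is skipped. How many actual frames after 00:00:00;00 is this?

77601

As if non-drop at 30 labels/s: (0 × 3600 + 43 × 60 + 9) × 30 + 9 = 77679.
Minute boundaries passed: 43; those not divisible by 10: 43 − 4 = 39; dropped labels = 2 × 39 = 78.
Actual frame index = 77679 − 78 = 77601.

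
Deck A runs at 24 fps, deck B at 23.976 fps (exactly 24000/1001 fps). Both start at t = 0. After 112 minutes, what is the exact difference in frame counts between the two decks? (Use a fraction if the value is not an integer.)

23040/143 frames

112 min = 6720 s.
A emits 24 × 6720 = 161280 frames; B emits 24000/1001 × 6720 = 23040000/143.
Difference = 23040/143 frames (≈ 161.1189); B is behind A.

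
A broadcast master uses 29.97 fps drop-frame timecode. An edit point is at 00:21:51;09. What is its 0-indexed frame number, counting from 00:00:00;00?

As if non-drop at 30 labels/s: (0 × 3600 + 21 × 60 + 51) × 30 + 9 = 39339.
Minute boundaries passed: 21; those not divisible by 10: 21 − 2 = 19; dropped labels = 2 × 19 = 38.
Actual frame index = 39339 − 38 = 39301.

39301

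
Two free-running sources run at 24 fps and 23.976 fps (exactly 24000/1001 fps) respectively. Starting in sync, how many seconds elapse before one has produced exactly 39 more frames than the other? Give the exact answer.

The gap grows by |24000/1001 − 24| = 24/1001 frames per second.
Time for a 39-frame gap: 39 ÷ (24/1001) = 1626.625 s.

1626.625 seconds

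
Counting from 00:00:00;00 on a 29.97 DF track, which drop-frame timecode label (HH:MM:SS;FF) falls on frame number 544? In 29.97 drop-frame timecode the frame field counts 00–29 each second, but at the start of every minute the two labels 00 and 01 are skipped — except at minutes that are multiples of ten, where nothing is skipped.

Each 10-minute DF block holds 10 × 60 × 30 − 9 × 2 = 17982 frames. 544 ÷ 17982 → 0 full blocks, remainder 544.
Within the partial block the first minute is 1800 frames and each further minute 1798, so 0 further minute boundaries passed. Total skipped labels = 18 × 0 + 2 × 0 = 0.
Non-drop label index = 544 + 0 = 544; at 30 labels/s that is 00:00:18:04, i.e. DF 00:00:18;04.

00:00:18;04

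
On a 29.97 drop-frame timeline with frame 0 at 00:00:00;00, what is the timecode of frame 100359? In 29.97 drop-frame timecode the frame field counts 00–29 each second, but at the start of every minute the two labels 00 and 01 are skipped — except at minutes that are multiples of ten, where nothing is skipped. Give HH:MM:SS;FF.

Ten DF minutes hold 17982 frames, so frame 100359 lies in block 5 (frames 89910–107891) with 10449 frames into that block.
The block's first minute is 1800 frames and the rest 1798 each; 10449 frames reaches minute 5, so 5 × 18 + 5 × 2 = 100 labels have been skipped so far.
Adding those back, label number 100359 + 100 = 100459 at 30 labels/s is 3348 s + 19 f = 0 h 55 min 48 s frame 19, i.e. 00:55:48;19.

00:55:48;19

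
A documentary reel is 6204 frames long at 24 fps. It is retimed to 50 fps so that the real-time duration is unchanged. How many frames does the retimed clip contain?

12925 frames

Target frames = source frames × (target rate / source rate) = 6204 × (50)/(24) = 6204 × 25/12 = 12925.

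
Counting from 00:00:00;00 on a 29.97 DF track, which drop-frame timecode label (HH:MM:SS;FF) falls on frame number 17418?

Each 10-minute DF block holds 10 × 60 × 30 − 9 × 2 = 17982 frames. 17418 ÷ 17982 → 0 full blocks, remainder 17418.
Within the partial block the first minute is 1800 frames and each further minute 1798, so 9 further minute boundaries passed. Total skipped labels = 18 × 0 + 2 × 9 = 18.
Non-drop label index = 17418 + 18 = 17436; at 30 labels/s that is 00:09:41:06, i.e. DF 00:09:41;06.

00:09:41;06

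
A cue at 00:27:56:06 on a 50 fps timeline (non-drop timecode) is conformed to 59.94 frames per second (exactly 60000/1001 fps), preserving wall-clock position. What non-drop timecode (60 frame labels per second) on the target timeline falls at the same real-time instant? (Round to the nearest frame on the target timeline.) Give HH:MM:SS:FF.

Source frame index: (0×3600 + 27×60 + 56) × 50 + 6 = 83806.
Real time: 83806 / (50) = 41903/25 s.
Target frame: (41903/25) × (60000/1001) = 100567200/1001 ≈ 100466.733 → 100467.
At 60 labels/s: frame 100467 → 00:27:54:27.

00:27:54:27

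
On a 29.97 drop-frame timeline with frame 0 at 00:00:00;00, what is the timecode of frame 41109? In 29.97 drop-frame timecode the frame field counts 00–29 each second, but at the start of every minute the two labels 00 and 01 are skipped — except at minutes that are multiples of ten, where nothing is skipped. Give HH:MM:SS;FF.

00:22:51;19

Each 10-minute DF block holds 10 × 60 × 30 − 9 × 2 = 17982 frames. 41109 ÷ 17982 → 2 full blocks, remainder 5145.
Within the partial block the first minute is 1800 frames and each further minute 1798, so 2 further minute boundaries passed. Total skipped labels = 18 × 2 + 2 × 2 = 40.
Non-drop label index = 41109 + 40 = 41149; at 30 labels/s that is 00:22:51:19, i.e. DF 00:22:51;19.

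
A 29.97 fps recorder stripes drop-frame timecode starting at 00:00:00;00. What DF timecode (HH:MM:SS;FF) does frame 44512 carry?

Each 10-minute DF block holds 10 × 60 × 30 − 9 × 2 = 17982 frames. 44512 ÷ 17982 → 2 full blocks, remainder 8548.
Within the partial block the first minute is 1800 frames and each further minute 1798, so 4 further minute boundaries passed. Total skipped labels = 18 × 2 + 2 × 4 = 44.
Non-drop label index = 44512 + 44 = 44556; at 30 labels/s that is 00:24:45:06, i.e. DF 00:24:45;06.

00:24:45;06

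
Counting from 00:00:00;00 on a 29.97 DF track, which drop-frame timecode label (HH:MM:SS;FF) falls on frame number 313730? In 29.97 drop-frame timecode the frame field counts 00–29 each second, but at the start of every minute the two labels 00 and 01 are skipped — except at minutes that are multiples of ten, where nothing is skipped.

02:54:28;04

Each 10-minute DF block holds 10 × 60 × 30 − 9 × 2 = 17982 frames. 313730 ÷ 17982 → 17 full blocks, remainder 8036.
Within the partial block the first minute is 1800 frames and each further minute 1798, so 4 further minute boundaries passed. Total skipped labels = 18 × 17 + 2 × 4 = 314.
Non-drop label index = 313730 + 314 = 314044; at 30 labels/s that is 02:54:28:04, i.e. DF 02:54:28;04.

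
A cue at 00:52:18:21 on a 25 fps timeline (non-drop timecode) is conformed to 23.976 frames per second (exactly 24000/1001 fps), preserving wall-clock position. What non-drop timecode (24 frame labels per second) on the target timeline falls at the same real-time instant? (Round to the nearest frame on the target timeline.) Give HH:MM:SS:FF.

00:52:15:17

Source frame index: (0×3600 + 52×60 + 18) × 25 + 21 = 78471.
Real time: 78471 / (25) = 78471/25 s.
Target frame: (78471/25) × (24000/1001) = 75332160/1001 ≈ 75256.903 → 75257.
At 24 labels/s: frame 75257 → 00:52:15:17.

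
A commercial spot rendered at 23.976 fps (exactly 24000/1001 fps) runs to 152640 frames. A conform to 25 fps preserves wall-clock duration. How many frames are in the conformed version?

159159 frames

Target frames = source frames × (target rate / source rate) = 152640 × (25)/(24000/1001) = 152640 × 1001/960 = 159159.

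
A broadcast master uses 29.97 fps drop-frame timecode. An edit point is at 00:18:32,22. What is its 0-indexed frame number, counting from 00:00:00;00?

33348

Complete 10-minute blocks: 1, each 17982 frames → 17982.
Remaining 8 whole minutes in the current block: 1800 + 7 × 1798 = 14386 frames.
Within the current minute: 32 × 30 + 22 − 2 = 980 (labels ;00/;01 skipped at this minute). Total = 17982 + 14386 + 980 = 33348.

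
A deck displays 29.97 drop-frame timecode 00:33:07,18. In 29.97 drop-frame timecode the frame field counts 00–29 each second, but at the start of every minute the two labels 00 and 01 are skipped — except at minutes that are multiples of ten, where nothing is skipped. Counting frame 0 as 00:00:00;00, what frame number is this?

59568

As if non-drop at 30 labels/s: (0 × 3600 + 33 × 60 + 7) × 30 + 18 = 59628.
Minute boundaries passed: 33; those not divisible by 10: 33 − 3 = 30; dropped labels = 2 × 30 = 60.
Actual frame index = 59628 − 60 = 59568.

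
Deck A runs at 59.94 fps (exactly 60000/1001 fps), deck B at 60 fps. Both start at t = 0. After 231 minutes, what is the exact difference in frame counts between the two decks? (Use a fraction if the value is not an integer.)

231 min = 13860 s.
A emits 60000/1001 × 13860 = 10800000/13 frames; B emits 60 × 13860 = 831600.
Difference = 10800/13 frames (≈ 830.7692); B is ahead of A.

10800/13 frames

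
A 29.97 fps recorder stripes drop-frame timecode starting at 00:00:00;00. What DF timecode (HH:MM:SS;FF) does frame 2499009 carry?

23:09:43;21

Each 10-minute DF block holds 10 × 60 × 30 − 9 × 2 = 17982 frames. 2499009 ÷ 17982 → 138 full blocks, remainder 17493.
Within the partial block the first minute is 1800 frames and each further minute 1798, so 9 further minute boundaries passed. Total skipped labels = 18 × 138 + 2 × 9 = 2502.
Non-drop label index = 2499009 + 2502 = 2501511; at 30 labels/s that is 23:09:43:21, i.e. DF 23:09:43;21.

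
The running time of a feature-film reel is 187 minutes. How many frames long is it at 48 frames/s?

187 min = 11220 s.
Frames = 11220 × 48 = 538560.

538560 frames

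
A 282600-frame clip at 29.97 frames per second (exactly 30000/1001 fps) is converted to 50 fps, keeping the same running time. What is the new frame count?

471471 frames

Target frames = source frames × (target rate / source rate) = 282600 × (50)/(30000/1001) = 282600 × 1001/600 = 471471.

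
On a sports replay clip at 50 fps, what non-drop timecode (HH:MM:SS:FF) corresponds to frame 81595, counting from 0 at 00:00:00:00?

81595 ÷ 50 = 1631 full seconds, remainder 45 frames.
1631 s = 0 h 27 min 11 s.
Timecode: 00:27:11:45.

00:27:11:45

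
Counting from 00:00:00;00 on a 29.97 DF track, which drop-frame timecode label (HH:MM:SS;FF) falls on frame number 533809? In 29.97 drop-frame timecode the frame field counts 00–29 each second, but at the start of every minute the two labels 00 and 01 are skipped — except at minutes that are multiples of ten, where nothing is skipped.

Each 10-minute DF block holds 10 × 60 × 30 − 9 × 2 = 17982 frames. 533809 ÷ 17982 → 29 full blocks, remainder 12331.
Within the partial block the first minute is 1800 frames and each further minute 1798, so 6 further minute boundaries passed. Total skipped labels = 18 × 29 + 2 × 6 = 534.
Non-drop label index = 533809 + 534 = 534343; at 30 labels/s that is 04:56:51:13, i.e. DF 04:56:51;13.

04:56:51;13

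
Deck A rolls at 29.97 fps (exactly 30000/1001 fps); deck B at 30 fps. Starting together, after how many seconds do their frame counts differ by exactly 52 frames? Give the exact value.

26026/15 seconds

The gap grows by |30 − 30000/1001| = 30/1001 frames per second.
Time for a 52-frame gap: 52 ÷ (30/1001) = 26026/15 s.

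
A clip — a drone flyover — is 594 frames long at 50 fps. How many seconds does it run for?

Running time = 594 / (50) = 11.88 s.

11.88 seconds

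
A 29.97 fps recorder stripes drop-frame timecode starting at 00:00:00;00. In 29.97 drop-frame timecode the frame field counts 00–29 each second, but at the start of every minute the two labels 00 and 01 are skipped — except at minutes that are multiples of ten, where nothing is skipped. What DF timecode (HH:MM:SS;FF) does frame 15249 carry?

Ten DF minutes hold 17982 frames, so frame 15249 lies in block 0 (frames 0–17981) with 15249 frames into that block.
The block's first minute is 1800 frames and the rest 1798 each; 15249 frames reaches minute 8, so 0 × 18 + 8 × 2 = 16 labels have been skipped so far.
Adding those back, label number 15249 + 16 = 15265 at 30 labels/s is 508 s + 25 f = 0 h 8 min 28 s frame 25, i.e. 00:08:28;25.

00:08:28;25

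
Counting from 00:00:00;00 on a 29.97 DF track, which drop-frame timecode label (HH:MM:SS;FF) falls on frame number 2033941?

Ten DF minutes hold 17982 frames, so frame 2033941 lies in block 113 (frames 2031966–2049947) with 1975 frames into that block.
The block's first minute is 1800 frames and the rest 1798 each; 1975 frames reaches minute 1, so 113 × 18 + 1 × 2 = 2036 labels have been skipped so far.
Adding those back, label number 2033941 + 2036 = 2035977 at 30 labels/s is 67865 s + 27 f = 18 h 51 min 5 s frame 27, i.e. 18:51:05;27.

18:51:05;27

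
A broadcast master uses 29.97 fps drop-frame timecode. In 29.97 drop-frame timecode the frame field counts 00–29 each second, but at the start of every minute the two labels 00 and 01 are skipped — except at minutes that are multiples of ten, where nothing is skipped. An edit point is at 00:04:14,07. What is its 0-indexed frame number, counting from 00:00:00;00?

7619

Complete 10-minute blocks: 0, each 17982 frames → 0.
Remaining 4 whole minutes in the current block: 1800 + 3 × 1798 = 7194 frames.
Within the current minute: 14 × 30 + 7 − 2 = 425 (labels ;00/;01 skipped at this minute). Total = 0 + 7194 + 425 = 7619.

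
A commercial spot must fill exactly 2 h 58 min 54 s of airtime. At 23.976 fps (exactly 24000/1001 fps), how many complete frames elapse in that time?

2 h 58 min 54 s = 10734 s.
Frames = 10734 × 24000/1001 = 257616000/1001 ≈ 257358.6414.
Complete frames: 257358.

257358 frames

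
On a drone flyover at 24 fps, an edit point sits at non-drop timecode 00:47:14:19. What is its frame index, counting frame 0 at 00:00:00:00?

Total seconds to the label: (0 × 3600 + 47 × 60 + 14) = 2834.
Frame index = 2834 × 24 + 19 = 68035.

68035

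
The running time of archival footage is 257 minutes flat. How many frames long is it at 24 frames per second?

370080 frames

257 min = 15420 s.
Frames = 15420 × 24 = 370080.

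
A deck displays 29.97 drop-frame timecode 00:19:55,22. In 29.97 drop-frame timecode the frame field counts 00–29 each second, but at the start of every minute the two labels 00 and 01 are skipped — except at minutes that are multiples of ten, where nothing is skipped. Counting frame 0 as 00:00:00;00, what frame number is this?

35836

As if non-drop at 30 labels/s: (0 × 3600 + 19 × 60 + 55) × 30 + 22 = 35872.
Minute boundaries passed: 19; those not divisible by 10: 19 − 1 = 18; dropped labels = 2 × 18 = 36.
Actual frame index = 35872 − 36 = 35836.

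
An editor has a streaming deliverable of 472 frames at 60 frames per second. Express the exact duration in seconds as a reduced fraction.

Running time = 472 ÷ (60) = 472 × 1/60 = 118/15 s.

118/15 seconds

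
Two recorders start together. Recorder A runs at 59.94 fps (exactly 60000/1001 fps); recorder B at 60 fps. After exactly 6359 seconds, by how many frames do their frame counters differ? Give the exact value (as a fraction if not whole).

A emits 60000/1001 × 6359 = 381540000/1001 frames; B emits 60 × 6359 = 381540.
Difference = 381540/1001 frames (≈ 381.1588); B is ahead of A.

381540/1001 frames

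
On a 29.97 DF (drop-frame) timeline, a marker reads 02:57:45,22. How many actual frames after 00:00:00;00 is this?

319652

As if non-drop at 30 labels/s: (2 × 3600 + 57 × 60 + 45) × 30 + 22 = 319972.
Minute boundaries passed: 177; those not divisible by 10: 177 − 17 = 160; dropped labels = 2 × 160 = 320.
Actual frame index = 319972 − 320 = 319652.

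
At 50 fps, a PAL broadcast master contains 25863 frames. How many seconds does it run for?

517.26 seconds

Running time = 25863 / (50) = 517.26 s.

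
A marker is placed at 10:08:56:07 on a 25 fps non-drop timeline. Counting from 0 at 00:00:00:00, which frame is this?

913407

Total seconds to the label: (10 × 3600 + 8 × 60 + 56) = 36536.
Frame index = 36536 × 25 + 7 = 913407.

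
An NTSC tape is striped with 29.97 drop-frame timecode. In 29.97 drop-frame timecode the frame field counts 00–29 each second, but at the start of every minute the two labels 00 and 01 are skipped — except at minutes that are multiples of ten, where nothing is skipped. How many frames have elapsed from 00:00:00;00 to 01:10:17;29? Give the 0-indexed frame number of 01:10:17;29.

126413

Complete 10-minute blocks: 7, each 17982 frames → 125874.
Remaining 0 whole minutes in the current block: 0 frames.
Within the current minute: 17 × 30 + 29 = 539. Total = 125874 + 0 + 539 = 126413.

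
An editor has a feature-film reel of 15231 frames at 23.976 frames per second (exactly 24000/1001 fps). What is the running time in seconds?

Running time = 15231 / (24000/1001) = 635.259625 s.

635.259625 seconds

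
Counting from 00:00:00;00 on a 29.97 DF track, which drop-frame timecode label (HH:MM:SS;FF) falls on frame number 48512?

Ten DF minutes hold 17982 frames, so frame 48512 lies in block 2 (frames 35964–53945) with 12548 frames into that block.
The block's first minute is 1800 frames and the rest 1798 each; 12548 frames reaches minute 6, so 2 × 18 + 6 × 2 = 48 labels have been skipped so far.
Adding those back, label number 48512 + 48 = 48560 at 30 labels/s is 1618 s + 20 f = 0 h 26 min 58 s frame 20, i.e. 00:26:58;20.

00:26:58;20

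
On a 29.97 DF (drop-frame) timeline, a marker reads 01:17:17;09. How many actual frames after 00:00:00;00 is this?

As if non-drop at 30 labels/s: (1 × 3600 + 17 × 60 + 17) × 30 + 9 = 139119.
Minute boundaries passed: 77; those not divisible by 10: 77 − 7 = 70; dropped labels = 2 × 70 = 140.
Actual frame index = 139119 − 140 = 138979.

138979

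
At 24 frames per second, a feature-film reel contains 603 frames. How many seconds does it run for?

Running time = 603 / (24) = 25.125 s.

25.125 seconds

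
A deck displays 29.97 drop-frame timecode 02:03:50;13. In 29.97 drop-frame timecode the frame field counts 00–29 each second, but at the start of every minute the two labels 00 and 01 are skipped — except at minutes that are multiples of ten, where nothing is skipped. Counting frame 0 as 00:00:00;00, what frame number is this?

Complete 10-minute blocks: 12, each 17982 frames → 215784.
Remaining 3 whole minutes in the current block: 1800 + 2 × 1798 = 5396 frames.
Within the current minute: 50 × 30 + 13 − 2 = 1511 (labels ;00/;01 skipped at this minute). Total = 215784 + 5396 + 1511 = 222691.

222691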